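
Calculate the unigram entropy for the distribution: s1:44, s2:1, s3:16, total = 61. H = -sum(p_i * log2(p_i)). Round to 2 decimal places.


Computing entropy H = -sum(p_i * log2(p_i)):
  s1: p = 44/61 = 0.7213, -p*log2(p) = 0.3400
  s2: p = 1/61 = 0.0164, -p*log2(p) = 0.0972
  s3: p = 16/61 = 0.2623, -p*log2(p) = 0.5064
H = sum of terms = 0.9436
Rounded to 2 decimals: 0.94

0.94


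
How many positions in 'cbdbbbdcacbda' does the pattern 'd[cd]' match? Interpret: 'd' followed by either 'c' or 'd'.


Pattern: d[cd] means 'd' followed by either 'c' or 'd'.
Scanning 'cbdbbbdcacbda' position-by-position:
  Pos 0: window 'cb' -> no
  Pos 1: window 'bd' -> no
  Pos 2: window 'db' -> no
  Pos 3: window 'bb' -> no
  Pos 4: window 'bb' -> no
  Pos 5: window 'bd' -> no
  Pos 6: window 'dc' -> MATCH
  Pos 7: window 'ca' -> no
  Pos 8: window 'ac' -> no
  Pos 9: window 'cb' -> no
  Pos 10: window 'bd' -> no
  Pos 11: window 'da' -> no
  Pos 12: window 'a' -> no
Total matches: 1

1


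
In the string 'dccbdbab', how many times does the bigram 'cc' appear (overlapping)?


Scanning 'dccbdbab' for bigram 'cc':
  Position 0: 'dc' -> no
  Position 1: 'cc' -> MATCH
  Position 2: 'cb' -> no
  Position 3: 'bd' -> no
  Position 4: 'db' -> no
  Position 5: 'ba' -> no
  Position 6: 'ab' -> no
Total matches: 1

1


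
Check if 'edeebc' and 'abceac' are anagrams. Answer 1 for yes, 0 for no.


Sort characters of 'edeebc': 'bcdeee'
Sort characters of 'abceac': 'aabcce'
Sorted forms differ -> they are NOT anagrams
Result: 0

0


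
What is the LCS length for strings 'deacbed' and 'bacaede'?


DP table for LCS of 'deacbed' and 'bacaede':
       b  a  c  a  e  d  e
    0  0  0  0  0  0  0  0
  d 0  0  0  0  0  0  1  1
  e 0  0  0  0  0  1  1  2
  a 0  0  1  1  1  1  1  2
  c 0  0  1  2  2  2  2  2
  b 0  1  1  2  2  2  2  2
  e 0  1  1  2  2  3  3  3
  d 0  1  1  2  2  3  4  4
LCS: 'aced'
LCS length = 4

4


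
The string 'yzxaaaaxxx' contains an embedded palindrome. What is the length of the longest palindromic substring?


Scanning 'yzxaaaaxxx' for palindromic substrings.
Substring at positions 2-7: 'xaaaax'.
Check: reverse('xaaaax') = 'xaaaax' -> palindrome confirmed.
Neighbouring characters ('z' / 'x') break symmetry, so it cannot extend further.
No longer palindromic substring exists; longest length = 6

6


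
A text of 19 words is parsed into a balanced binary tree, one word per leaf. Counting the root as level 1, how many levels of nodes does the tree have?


In a balanced binary tree with n leaves the deepest leaf is ceil(log2(n)) edges below the root,
so counting node levels inclusive of root and leaves gives ceil(log2(n)) + 1 levels.
log2(19) = 4.2479
ceil(4.2479) = 5
levels = 5 + 1 = 6

6


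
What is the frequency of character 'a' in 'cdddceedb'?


Scanning 'cdddceedb' for 'a':
  No matches found.
Total occurrences of 'a': 0

0


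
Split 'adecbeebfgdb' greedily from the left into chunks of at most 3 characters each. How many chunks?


'adecbeebfgdb' has 12 characters.
Chunking with max size 3:
  Chunk 1: 'ade' (positions 0-2)
  Chunk 2: 'cbe' (positions 3-5)
  Chunk 3: 'ebf' (positions 6-8)
  Chunk 4: 'gdb' (positions 9-11)
Total chunks: ceil(12 / 3) = 4

4


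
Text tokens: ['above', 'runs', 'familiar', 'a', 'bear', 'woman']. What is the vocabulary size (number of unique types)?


Listing all tokens and tracking unique types:
  Token 1: 'above' -> NEW (unique so far: 1)
  Token 2: 'runs' -> NEW (unique so far: 2)
  Token 3: 'familiar' -> NEW (unique so far: 3)
  Token 4: 'a' -> NEW (unique so far: 4)
  Token 5: 'bear' -> NEW (unique so far: 5)
  Token 6: 'woman' -> NEW (unique so far: 6)
Unique types: ('a', 'above', 'bear', 'familiar', 'runs', 'woman')
Vocabulary size: 6

6


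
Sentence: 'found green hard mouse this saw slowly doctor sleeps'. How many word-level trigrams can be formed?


Word trigrams from [9] words:
  Trigram 1: (found green hard)
  Trigram 2: (green hard mouse)
  Trigram 3: (hard mouse this)
  Trigram 4: (mouse this saw)
  Trigram 5: (this saw slowly)
  Trigram 6: (saw slowly doctor)
  Trigram 7: (slowly doctor sleeps)
Total word trigrams: 9 - 2 = 7

7


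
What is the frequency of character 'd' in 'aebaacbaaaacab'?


Scanning 'aebaacbaaaacab' for 'd':
  No matches found.
Total occurrences of 'd': 0

0


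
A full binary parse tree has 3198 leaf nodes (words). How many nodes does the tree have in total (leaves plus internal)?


Leaf nodes (terminals): 3198
Internal nodes = n - 1 = 3198 - 1 = 3197
Total = leaves + internal = 3198 + 3197 = 6395

6395


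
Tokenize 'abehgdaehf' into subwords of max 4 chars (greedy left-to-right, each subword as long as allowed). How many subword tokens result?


'abehgdaehf' has 10 characters.
Chunking with max size 4:
  Chunk 1: 'abeh' (positions 0-3)
  Chunk 2: 'gdae' (positions 4-7)
  Chunk 3: 'hf' (positions 8-9)
Total chunks: ceil(10 / 4) = 3

3


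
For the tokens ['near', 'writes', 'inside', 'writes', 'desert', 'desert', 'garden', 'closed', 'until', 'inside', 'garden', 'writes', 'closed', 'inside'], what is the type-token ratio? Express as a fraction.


Tokens: 14
Unique types: ('closed', 'desert', 'garden', 'inside', 'near', 'until', 'writes') = 7
TTR = 7/14
Simplify: divide both by 7 -> 1/2
TTR = 1/2

1/2


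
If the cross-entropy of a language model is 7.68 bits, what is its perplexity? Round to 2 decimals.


Perplexity formula: PP = 2^H
H = 7.68
PP = 2^7.68
Decompose: 2^7.68 = 2^7 * 2^0.68
2^7 = 128, 2^0.68 ~ 1.6021398
PP ~ 128 * 1.6021398 = 205.0738944
Rounded to 2 decimals: 205.07

205.07


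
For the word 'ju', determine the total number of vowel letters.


Scanning each character of 'ju':
  Position 1: 'j' -> consonant (running count: 0)
  Position 2: 'u' -> vowel (running count: 1)
Total vowels: 1

1


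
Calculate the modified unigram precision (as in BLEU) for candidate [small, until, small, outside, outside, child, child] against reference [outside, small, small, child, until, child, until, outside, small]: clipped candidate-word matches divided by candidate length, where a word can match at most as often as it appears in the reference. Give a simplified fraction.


Reference word counts: {'child': 2, 'outside': 2, 'small': 3, 'until': 2}
Checking each candidate word (with clipping):
  'small' -> in reference (ref count 3, used 1/3) -> match (matches: 1)
  'until' -> in reference (ref count 2, used 1/2) -> match (matches: 2)
  'small' -> in reference (ref count 3, used 2/3) -> match (matches: 3)
  'outside' -> in reference (ref count 2, used 1/2) -> match (matches: 4)
  'outside' -> in reference (ref count 2, used 2/2) -> match (matches: 5)
  'child' -> in reference (ref count 2, used 1/2) -> match (matches: 6)
  'child' -> in reference (ref count 2, used 2/2) -> match (matches: 7)
Clipped matches: 7, Candidate length: 7
Precision = 7/7 = 1

1


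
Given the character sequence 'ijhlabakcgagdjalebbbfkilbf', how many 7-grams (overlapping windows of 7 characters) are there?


String 'ijhlabakcgagdjalebbbfkilbf' has length L = 26.
Number of overlapping n-grams = L - n + 1
Substituting: 26 - 7 + 1 = 20

20


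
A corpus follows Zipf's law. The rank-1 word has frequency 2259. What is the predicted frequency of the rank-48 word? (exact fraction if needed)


Zipf's law: freq(rank) = f1 / rank
f1 = 2259, rank = 48
freq = 2259 / 48
GCD(2259, 48) = 3
Simplified: 753/16

753/16


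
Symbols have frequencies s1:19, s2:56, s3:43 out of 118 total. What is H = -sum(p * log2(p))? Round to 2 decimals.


Computing entropy H = -sum(p_i * log2(p_i)):
  s1: p = 19/118 = 0.1610, -p*log2(p) = 0.4242
  s2: p = 56/118 = 0.4746, -p*log2(p) = 0.5103
  s3: p = 43/118 = 0.3644, -p*log2(p) = 0.5307
H = sum of terms = 1.4652
Rounded to 2 decimals: 1.47

1.47


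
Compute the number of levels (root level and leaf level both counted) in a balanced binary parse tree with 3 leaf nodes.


In a balanced binary tree with n leaves the deepest leaf is ceil(log2(n)) edges below the root,
so counting node levels inclusive of root and leaves gives ceil(log2(n)) + 1 levels.
log2(3) = 1.5850
ceil(1.5850) = 2
levels = 2 + 1 = 3

3


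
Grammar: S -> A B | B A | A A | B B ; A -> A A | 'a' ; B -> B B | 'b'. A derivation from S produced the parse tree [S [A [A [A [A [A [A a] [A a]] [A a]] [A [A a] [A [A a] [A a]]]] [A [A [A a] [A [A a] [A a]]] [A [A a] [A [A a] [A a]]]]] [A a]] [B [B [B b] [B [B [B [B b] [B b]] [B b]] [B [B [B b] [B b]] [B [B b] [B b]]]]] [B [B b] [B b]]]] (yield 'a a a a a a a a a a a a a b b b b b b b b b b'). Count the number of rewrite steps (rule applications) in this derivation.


Every bracketed nonterminal node [X ...] in the tree is produced by exactly one rule application.
Reading the tree off as a leftmost derivation:
  Step 1: S  =>  A B   (applied S -> A B)
  Step 2: A B  =>  A A B   (applied A -> A A)
  Step 3: A A B  =>  A A A B   (applied A -> A A)
  Step 4: A A A B  =>  A A A A B   (applied A -> A A)
  Step 5: A A A A B  =>  A A A A A B   (applied A -> A A)
  Step 6: A A A A A B  =>  A A A A A A B   (applied A -> A A)
  Step 7: A A A A A A B  =>  a A A A A A B   (applied A -> a)
  Step 8: a A A A A A B  =>  a a A A A A B   (applied A -> a)
  Step 9: a a A A A A B  =>  a a a A A A B   (applied A -> a)
  Step 10: a a a A A A B  =>  a a a A A A A B   (applied A -> A A)
  Step 11: a a a A A A A B  =>  a a a a A A A B   (applied A -> a)
  Step 12: a a a a A A A B  =>  a a a a A A A A B   (applied A -> A A)
  Step 13: a a a a A A A A B  =>  a a a a a A A A B   (applied A -> a)
  Step 14: a a a a a A A A B  =>  a a a a a a A A B   (applied A -> a)
  Step 15: a a a a a a A A B  =>  a a a a a a A A A B   (applied A -> A A)
  Step 16: a a a a a a A A A B  =>  a a a a a a A A A A B   (applied A -> A A)
  Step 17: a a a a a a A A A A B  =>  a a a a a a a A A A B   (applied A -> a)
  Step 18: a a a a a a a A A A B  =>  a a a a a a a A A A A B   (applied A -> A A)
  Step 19: a a a a a a a A A A A B  =>  a a a a a a a a A A A B   (applied A -> a)
  Step 20: a a a a a a a a A A A B  =>  a a a a a a a a a A A B   (applied A -> a)
  Step 21: a a a a a a a a a A A B  =>  a a a a a a a a a A A A B   (applied A -> A A)
  Step 22: a a a a a a a a a A A A B  =>  a a a a a a a a a a A A B   (applied A -> a)
  Step 23: a a a a a a a a a a A A B  =>  a a a a a a a a a a A A A B   (applied A -> A A)
  Step 24: a a a a a a a a a a A A A B  =>  a a a a a a a a a a a A A B   (applied A -> a)
  Step 25: a a a a a a a a a a a A A B  =>  a a a a a a a a a a a a A B   (applied A -> a)
  Step 26: a a a a a a a a a a a a A B  =>  a a a a a a a a a a a a a B   (applied A -> a)
  Step 27: a a a a a a a a a a a a a B  =>  a a a a a a a a a a a a a B B   (applied B -> B B)
  Step 28: a a a a a a a a a a a a a B B  =>  a a a a a a a a a a a a a B B B   (applied B -> B B)
  Step 29: a a a a a a a a a a a a a B B B  =>  a a a a a a a a a a a a a b B B   (applied B -> b)
  Step 30: a a a a a a a a a a a a a b B B  =>  a a a a a a a a a a a a a b B B B   (applied B -> B B)
  Step 31: a a a a a a a a a a a a a b B B B  =>  a a a a a a a a a a a a a b B B B B   (applied B -> B B)
  Step 32: a a a a a a a a a a a a a b B B B B  =>  a a a a a a a a a a a a a b B B B B B   (applied B -> B B)
  Step 33: a a a a a a a a a a a a a b B B B B B  =>  a a a a a a a a a a a a a b b B B B B   (applied B -> b)
  Step 34: a a a a a a a a a a a a a b b B B B B  =>  a a a a a a a a a a a a a b b b B B B   (applied B -> b)
  Step 35: a a a a a a a a a a a a a b b b B B B  =>  a a a a a a a a a a a a a b b b b B B   (applied B -> b)
  Step 36: a a a a a a a a a a a a a b b b b B B  =>  a a a a a a a a a a a a a b b b b B B B   (applied B -> B B)
  Step 37: a a a a a a a a a a a a a b b b b B B B  =>  a a a a a a a a a a a a a b b b b B B B B   (applied B -> B B)
  Step 38: a a a a a a a a a a a a a b b b b B B B B  =>  a a a a a a a a a a a a a b b b b b B B B   (applied B -> b)
  Step 39: a a a a a a a a a a a a a b b b b b B B B  =>  a a a a a a a a a a a a a b b b b b b B B   (applied B -> b)
  Step 40: a a a a a a a a a a a a a b b b b b b B B  =>  a a a a a a a a a a a a a b b b b b b B B B   (applied B -> B B)
  Step 41: a a a a a a a a a a a a a b b b b b b B B B  =>  a a a a a a a a a a a a a b b b b b b b B B   (applied B -> b)
  Step 42: a a a a a a a a a a a a a b b b b b b b B B  =>  a a a a a a a a a a a a a b b b b b b b b B   (applied B -> b)
  Step 43: a a a a a a a a a a a a a b b b b b b b b B  =>  a a a a a a a a a a a a a b b b b b b b b B B   (applied B -> B B)
  Step 44: a a a a a a a a a a a a a b b b b b b b b B B  =>  a a a a a a a a a a a a a b b b b b b b b b B   (applied B -> b)
  Step 45: a a a a a a a a a a a a a b b b b b b b b b B  =>  a a a a a a a a a a a a a b b b b b b b b b b   (applied B -> b)
Final yield: a a a a a a a a a a a a a b b b b b b b b b b
Total rewrite steps: 45

45


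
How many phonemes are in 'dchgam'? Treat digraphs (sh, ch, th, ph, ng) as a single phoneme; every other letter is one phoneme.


Parsing 'dchgam' greedily, digraphs first:
  'd' -> consonant phoneme (phonemes so far: 1)
  'ch' -> digraph (1 consonant phoneme) (phonemes so far: 2)
  'g' -> consonant phoneme (phonemes so far: 3)
  'a' -> vowel phoneme (phonemes so far: 4)
  'm' -> consonant phoneme (phonemes so far: 5)
Total phonemes: 5

5


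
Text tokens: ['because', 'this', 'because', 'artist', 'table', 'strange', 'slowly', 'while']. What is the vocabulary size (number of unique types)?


Listing all tokens and tracking unique types:
  Token 1: 'because' -> NEW (unique so far: 1)
  Token 2: 'this' -> NEW (unique so far: 2)
  Token 3: 'because' -> duplicate (unique so far: 2)
  Token 4: 'artist' -> NEW (unique so far: 3)
  Token 5: 'table' -> NEW (unique so far: 4)
  Token 6: 'strange' -> NEW (unique so far: 5)
  Token 7: 'slowly' -> NEW (unique so far: 6)
  Token 8: 'while' -> NEW (unique so far: 7)
Unique types: ('artist', 'because', 'slowly', 'strange', 'table', 'this', 'while')
Vocabulary size: 7

7


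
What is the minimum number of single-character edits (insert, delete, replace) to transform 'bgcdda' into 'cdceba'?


Building DP table for s1='bgcdda' (len 6) and s2='cdceba' (len 6):
       c  d  c  e  b  a
    0  1  2  3  4  5  6
  b 1  1  2  3  4  4  5
  g 2  2  2  3  4  5  5
  c 3  2  3  2  3  4  5
  d 4  3  2  3  3  4  5
  d 5  4  3  3  4  4  5
  a 6  5  4  4  4  5  4
Edit distance = dp[6][6] = 4

4


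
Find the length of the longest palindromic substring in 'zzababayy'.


Scanning 'zzababayy' for palindromic substrings.
Substring at positions 2-6: 'ababa'.
Check: reverse('ababa') = 'ababa' -> palindrome confirmed.
Neighbouring characters ('z' / 'y') break symmetry, so it cannot extend further.
No longer palindromic substring exists; longest length = 5

5


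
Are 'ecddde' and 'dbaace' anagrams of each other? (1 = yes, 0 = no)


Sort characters of 'ecddde': 'cdddee'
Sort characters of 'dbaace': 'aabcde'
Sorted forms differ -> they are NOT anagrams
Result: 0

0


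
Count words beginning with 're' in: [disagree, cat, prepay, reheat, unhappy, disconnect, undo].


Checking each word for prefix 're':
  'disagree' -> no (count: 0)
  'cat' -> no (count: 0)
  'prepay' -> no (count: 0)
  'reheat' -> YES, starts with 're' (count: 1)
  'unhappy' -> no (count: 1)
  'disconnect' -> no (count: 1)
  'undo' -> no (count: 1)
Total with prefix 're': 1

1


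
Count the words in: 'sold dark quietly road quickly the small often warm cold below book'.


Counting words by splitting on spaces:
  Word 1: 'sold'
  Word 2: 'dark'
  Word 3: 'quietly'
  Word 4: 'road'
  Word 5: 'quickly'
  Word 6: 'the'
  Word 7: 'small'
  Word 8: 'often'
  Word 9: 'warm'
  Word 10: 'cold'
  Word 11: 'below'
  Word 12: 'book'
Total words: 12

12


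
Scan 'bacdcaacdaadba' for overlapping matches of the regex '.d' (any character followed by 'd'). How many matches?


Pattern: .d means any character followed by 'd'.
Scanning 'bacdcaacdaadba' position-by-position:
  Pos 0: window 'ba' -> no
  Pos 1: window 'ac' -> no
  Pos 2: window 'cd' -> MATCH
  Pos 3: window 'dc' -> no
  Pos 4: window 'ca' -> no
  Pos 5: window 'aa' -> no
  Pos 6: window 'ac' -> no
  Pos 7: window 'cd' -> MATCH
  Pos 8: window 'da' -> no
  Pos 9: window 'aa' -> no
  Pos 10: window 'ad' -> MATCH
  Pos 11: window 'db' -> no
  Pos 12: window 'ba' -> no
  Pos 13: window 'a' -> no
Total matches: 3

3


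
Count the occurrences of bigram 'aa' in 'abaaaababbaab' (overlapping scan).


Scanning 'abaaaababbaab' for bigram 'aa':
  Position 0: 'ab' -> no
  Position 1: 'ba' -> no
  Position 2: 'aa' -> MATCH
  Position 3: 'aa' -> MATCH
  Position 4: 'aa' -> MATCH
  Position 5: 'ab' -> no
  Position 6: 'ba' -> no
  Position 7: 'ab' -> no
  Position 8: 'bb' -> no
  Position 9: 'ba' -> no
  Position 10: 'aa' -> MATCH
  Position 11: 'ab' -> no
Total matches: 4

4


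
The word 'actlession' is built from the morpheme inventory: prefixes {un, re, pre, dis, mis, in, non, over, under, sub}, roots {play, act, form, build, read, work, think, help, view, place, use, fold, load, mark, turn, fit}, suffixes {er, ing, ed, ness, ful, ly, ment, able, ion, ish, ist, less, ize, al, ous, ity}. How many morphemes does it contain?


Segmenting 'actlession' against the inventory:
  'act' -> root (morpheme 1)
  'less' -> suffix (morpheme 2)
  'ion' -> suffix (morpheme 3)
Total morphemes: 3

3


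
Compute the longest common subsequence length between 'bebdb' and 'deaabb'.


DP table for LCS of 'bebdb' and 'deaabb':
       d  e  a  a  b  b
    0  0  0  0  0  0  0
  b 0  0  0  0  0  1  1
  e 0  0  1  1  1  1  1
  b 0  0  1  1  1  2  2
  d 0  1  1  1  1  2  2
  b 0  1  1  1  1  2  3
LCS: 'ebb'
LCS length = 3

3


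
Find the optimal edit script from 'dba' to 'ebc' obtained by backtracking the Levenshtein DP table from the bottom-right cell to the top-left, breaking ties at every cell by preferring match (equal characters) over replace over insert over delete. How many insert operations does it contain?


Edit distance = 2. Backtracking from cell (3, 3) with preference match > replace > insert > delete,
then listing the resulting alignment 'dba' -> 'ebc' left to right:
  Step 1: replace d->e
  Step 2: keep 'b'
  Step 3: replace a->c
Total insertions: 0

0


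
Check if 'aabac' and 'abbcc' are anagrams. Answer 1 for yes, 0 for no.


Sort characters of 'aabac': 'aaabc'
Sort characters of 'abbcc': 'abbcc'
Sorted forms differ -> they are NOT anagrams
Result: 0

0


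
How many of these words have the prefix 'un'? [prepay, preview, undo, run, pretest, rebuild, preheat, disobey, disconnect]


Checking each word for prefix 'un':
  'prepay' -> no (count: 0)
  'preview' -> no (count: 0)
  'undo' -> YES, starts with 'un' (count: 1)
  'run' -> no (count: 1)
  'pretest' -> no (count: 1)
  'rebuild' -> no (count: 1)
  'preheat' -> no (count: 1)
  'disobey' -> no (count: 1)
  'disconnect' -> no (count: 1)
Total with prefix 'un': 1

1


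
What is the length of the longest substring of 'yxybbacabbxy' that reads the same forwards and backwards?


Scanning 'yxybbacabbxy' for palindromic substrings.
Substring at positions 3-9: 'bbacabb'.
Check: reverse('bbacabb') = 'bbacabb' -> palindrome confirmed.
Neighbouring characters ('y' / 'x') break symmetry, so it cannot extend further.
No longer palindromic substring exists; longest length = 7

7


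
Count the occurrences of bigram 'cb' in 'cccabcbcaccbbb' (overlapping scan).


Scanning 'cccabcbcaccbbb' for bigram 'cb':
  Position 0: 'cc' -> no
  Position 1: 'cc' -> no
  Position 2: 'ca' -> no
  Position 3: 'ab' -> no
  Position 4: 'bc' -> no
  Position 5: 'cb' -> MATCH
  Position 6: 'bc' -> no
  Position 7: 'ca' -> no
  Position 8: 'ac' -> no
  Position 9: 'cc' -> no
  Position 10: 'cb' -> MATCH
  Position 11: 'bb' -> no
  Position 12: 'bb' -> no
Total matches: 2

2


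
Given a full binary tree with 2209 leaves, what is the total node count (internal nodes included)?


Leaf nodes (terminals): 2209
Internal nodes = n - 1 = 2209 - 1 = 2208
Total = leaves + internal = 2209 + 2208 = 4417

4417


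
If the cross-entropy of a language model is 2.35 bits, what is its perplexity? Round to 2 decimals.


Perplexity formula: PP = 2^H
H = 2.35
PP = 2^2.35
Decompose: 2^2.35 = 2^2 * 2^0.35
2^2 = 4, 2^0.35 ~ 1.2745606
PP ~ 4 * 1.2745606 = 5.0982424
Rounded to 2 decimals: 5.10

5.10


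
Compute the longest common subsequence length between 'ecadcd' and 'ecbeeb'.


DP table for LCS of 'ecadcd' and 'ecbeeb':
       e  c  b  e  e  b
    0  0  0  0  0  0  0
  e 0  1  1  1  1  1  1
  c 0  1  2  2  2  2  2
  a 0  1  2  2  2  2  2
  d 0  1  2  2  2  2  2
  c 0  1  2  2  2  2  2
  d 0  1  2  2  2  2  2
LCS: 'ec'
LCS length = 2

2


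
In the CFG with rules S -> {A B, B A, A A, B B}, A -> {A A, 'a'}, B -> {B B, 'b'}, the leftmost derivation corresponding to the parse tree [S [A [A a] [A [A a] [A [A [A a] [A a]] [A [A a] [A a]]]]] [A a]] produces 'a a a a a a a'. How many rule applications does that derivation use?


Every bracketed nonterminal node [X ...] in the tree is produced by exactly one rule application.
Reading the tree off as a leftmost derivation:
  Step 1: S  =>  A A   (applied S -> A A)
  Step 2: A A  =>  A A A   (applied A -> A A)
  Step 3: A A A  =>  a A A   (applied A -> a)
  Step 4: a A A  =>  a A A A   (applied A -> A A)
  Step 5: a A A A  =>  a a A A   (applied A -> a)
  Step 6: a a A A  =>  a a A A A   (applied A -> A A)
  Step 7: a a A A A  =>  a a A A A A   (applied A -> A A)
  Step 8: a a A A A A  =>  a a a A A A   (applied A -> a)
  Step 9: a a a A A A  =>  a a a a A A   (applied A -> a)
  Step 10: a a a a A A  =>  a a a a A A A   (applied A -> A A)
  Step 11: a a a a A A A  =>  a a a a a A A   (applied A -> a)
  Step 12: a a a a a A A  =>  a a a a a a A   (applied A -> a)
  Step 13: a a a a a a A  =>  a a a a a a a   (applied A -> a)
Final yield: a a a a a a a
Total rewrite steps: 13

13


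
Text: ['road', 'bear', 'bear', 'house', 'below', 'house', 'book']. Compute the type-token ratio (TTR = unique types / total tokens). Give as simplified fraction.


Tokens: 7
Unique types: ('bear', 'below', 'book', 'house', 'road') = 5
TTR = 5/7
Already in lowest terms.

5/7


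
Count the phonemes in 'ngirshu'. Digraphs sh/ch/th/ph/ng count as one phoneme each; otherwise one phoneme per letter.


Parsing 'ngirshu' greedily, digraphs first:
  'ng' -> digraph (1 consonant phoneme) (phonemes so far: 1)
  'i' -> vowel phoneme (phonemes so far: 2)
  'r' -> consonant phoneme (phonemes so far: 3)
  'sh' -> digraph (1 consonant phoneme) (phonemes so far: 4)
  'u' -> vowel phoneme (phonemes so far: 5)
Total phonemes: 5

5


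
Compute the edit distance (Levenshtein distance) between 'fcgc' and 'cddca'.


Building DP table for s1='fcgc' (len 4) and s2='cddca' (len 5):
       c  d  d  c  a
    0  1  2  3  4  5
  f 1  1  2  3  4  5
  c 2  1  2  3  3  4
  g 3  2  2  3  4  4
  c 4  3  3  3  3  4
Edit distance = dp[4][5] = 4

4


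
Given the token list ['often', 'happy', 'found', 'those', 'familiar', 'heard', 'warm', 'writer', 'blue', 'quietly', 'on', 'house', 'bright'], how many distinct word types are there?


Listing all tokens and tracking unique types:
  Token 1: 'often' -> NEW (unique so far: 1)
  Token 2: 'happy' -> NEW (unique so far: 2)
  Token 3: 'found' -> NEW (unique so far: 3)
  Token 4: 'those' -> NEW (unique so far: 4)
  Token 5: 'familiar' -> NEW (unique so far: 5)
  Token 6: 'heard' -> NEW (unique so far: 6)
  Token 7: 'warm' -> NEW (unique so far: 7)
  Token 8: 'writer' -> NEW (unique so far: 8)
  Token 9: 'blue' -> NEW (unique so far: 9)
  Token 10: 'quietly' -> NEW (unique so far: 10)
  Token 11: 'on' -> NEW (unique so far: 11)
  Token 12: 'house' -> NEW (unique so far: 12)
  Token 13: 'bright' -> NEW (unique so far: 13)
Unique types: ('blue', 'bright', 'familiar', 'found', 'happy', 'heard', 'house', 'often', 'on', 'quietly', 'those', 'warm', 'writer')
Vocabulary size: 13

13


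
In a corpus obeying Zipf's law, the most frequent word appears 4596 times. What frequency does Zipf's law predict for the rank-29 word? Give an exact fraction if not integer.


Zipf's law: freq(rank) = f1 / rank
f1 = 4596, rank = 29
freq = 4596 / 29
GCD(4596, 29) = 1
Simplified: 4596/29

4596/29


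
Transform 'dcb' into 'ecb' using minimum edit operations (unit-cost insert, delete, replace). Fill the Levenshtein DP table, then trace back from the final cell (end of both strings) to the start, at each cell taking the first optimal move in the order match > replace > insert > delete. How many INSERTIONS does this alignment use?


Edit distance = 1. Backtracking from cell (3, 3) with preference match > replace > insert > delete,
then listing the resulting alignment 'dcb' -> 'ecb' left to right:
  Step 1: replace d->e
  Step 2: keep 'c'
  Step 3: keep 'b'
Total insertions: 0

0


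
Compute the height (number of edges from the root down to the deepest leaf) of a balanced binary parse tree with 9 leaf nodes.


In a balanced binary tree with n leaves the deepest leaf is ceil(log2(n)) edges below the root.
log2(9) = 3.1699
ceil(3.1699) = 4
height (edges) = 4

4


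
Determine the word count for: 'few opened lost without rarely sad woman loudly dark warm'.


Counting words by splitting on spaces:
  Word 1: 'few'
  Word 2: 'opened'
  Word 3: 'lost'
  Word 4: 'without'
  Word 5: 'rarely'
  Word 6: 'sad'
  Word 7: 'woman'
  Word 8: 'loudly'
  Word 9: 'dark'
  Word 10: 'warm'
Total words: 10

10


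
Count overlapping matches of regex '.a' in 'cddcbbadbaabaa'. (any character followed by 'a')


Pattern: .a means any character followed by 'a'.
Scanning 'cddcbbadbaabaa' position-by-position:
  Pos 0: window 'cd' -> no
  Pos 1: window 'dd' -> no
  Pos 2: window 'dc' -> no
  Pos 3: window 'cb' -> no
  Pos 4: window 'bb' -> no
  Pos 5: window 'ba' -> MATCH
  Pos 6: window 'ad' -> no
  Pos 7: window 'db' -> no
  Pos 8: window 'ba' -> MATCH
  Pos 9: window 'aa' -> MATCH
  Pos 10: window 'ab' -> no
  Pos 11: window 'ba' -> MATCH
  Pos 12: window 'aa' -> MATCH
  Pos 13: window 'a' -> no
Total matches: 5

5


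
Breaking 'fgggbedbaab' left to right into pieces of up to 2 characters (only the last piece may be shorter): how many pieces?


'fgggbedbaab' has 11 characters.
Chunking with max size 2:
  Chunk 1: 'fg' (positions 0-1)
  Chunk 2: 'gg' (positions 2-3)
  Chunk 3: 'be' (positions 4-5)
  Chunk 4: 'db' (positions 6-7)
  Chunk 5: 'aa' (positions 8-9)
  Chunk 6: 'b' (positions 10-10)
Total chunks: ceil(11 / 2) = 6

6


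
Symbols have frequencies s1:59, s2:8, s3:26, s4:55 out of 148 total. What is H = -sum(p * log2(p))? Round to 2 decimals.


Computing entropy H = -sum(p_i * log2(p_i)):
  s1: p = 59/148 = 0.3986, -p*log2(p) = 0.5289
  s2: p = 8/148 = 0.0541, -p*log2(p) = 0.2275
  s3: p = 26/148 = 0.1757, -p*log2(p) = 0.4408
  s4: p = 55/148 = 0.3716, -p*log2(p) = 0.5307
H = sum of terms = 1.7279
Rounded to 2 decimals: 1.73

1.73


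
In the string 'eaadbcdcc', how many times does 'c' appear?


Scanning 'eaadbcdcc' for 'c':
  Position 5: 'c' -> MATCH (count: 1)
  Position 7: 'c' -> MATCH (count: 2)
  Position 8: 'c' -> MATCH (count: 3)
Total occurrences of 'c': 3

3


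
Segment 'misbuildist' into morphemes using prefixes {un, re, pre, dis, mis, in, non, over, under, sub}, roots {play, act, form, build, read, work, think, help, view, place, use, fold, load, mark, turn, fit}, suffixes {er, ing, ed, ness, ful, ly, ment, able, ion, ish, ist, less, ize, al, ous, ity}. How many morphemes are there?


Segmenting 'misbuildist' against the inventory:
  'mis' -> prefix (morpheme 1)
  'build' -> root (morpheme 2)
  'ist' -> suffix (morpheme 3)
Total morphemes: 3

3


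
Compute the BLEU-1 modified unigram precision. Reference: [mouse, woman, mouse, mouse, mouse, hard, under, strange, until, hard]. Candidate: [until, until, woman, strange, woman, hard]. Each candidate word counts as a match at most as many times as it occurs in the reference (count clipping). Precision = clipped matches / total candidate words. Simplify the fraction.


Reference word counts: {'hard': 2, 'mouse': 4, 'strange': 1, 'under': 1, 'until': 1, 'woman': 1}
Checking each candidate word (with clipping):
  'until' -> in reference (ref count 1, used 1/1) -> match (matches: 1)
  'until' -> ref count 1 already used up (1/1) -> clipped, no match (matches: 1)
  'woman' -> in reference (ref count 1, used 1/1) -> match (matches: 2)
  'strange' -> in reference (ref count 1, used 1/1) -> match (matches: 3)
  'woman' -> ref count 1 already used up (1/1) -> clipped, no match (matches: 3)
  'hard' -> in reference (ref count 2, used 1/2) -> match (matches: 4)
Clipped matches: 4, Candidate length: 6
Precision = 4/6 = 2/3

2/3


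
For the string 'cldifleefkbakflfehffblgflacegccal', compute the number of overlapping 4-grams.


String 'cldifleefkbakflfehffblgflacegccal' has length L = 33.
Number of overlapping n-grams = L - n + 1
Substituting: 33 - 4 + 1 = 30

30


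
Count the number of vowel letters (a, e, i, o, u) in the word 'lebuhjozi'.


Scanning each character of 'lebuhjozi':
  Position 1: 'l' -> consonant (running count: 0)
  Position 2: 'e' -> vowel (running count: 1)
  Position 3: 'b' -> consonant (running count: 1)
  Position 4: 'u' -> vowel (running count: 2)
  Position 5: 'h' -> consonant (running count: 2)
  Position 6: 'j' -> consonant (running count: 2)
  Position 7: 'o' -> vowel (running count: 3)
  Position 8: 'z' -> consonant (running count: 3)
  Position 9: 'i' -> vowel (running count: 4)
Total vowels: 4

4


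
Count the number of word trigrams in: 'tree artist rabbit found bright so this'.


Word trigrams from [7] words:
  Trigram 1: (tree artist rabbit)
  Trigram 2: (artist rabbit found)
  Trigram 3: (rabbit found bright)
  Trigram 4: (found bright so)
  Trigram 5: (bright so this)
Total word trigrams: 7 - 2 = 5

5


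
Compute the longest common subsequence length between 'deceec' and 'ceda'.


DP table for LCS of 'deceec' and 'ceda':
       c  e  d  a
    0  0  0  0  0
  d 0  0  0  1  1
  e 0  0  1  1  1
  c 0  1  1  1  1
  e 0  1  2  2  2
  e 0  1  2  2  2
  c 0  1  2  2  2
LCS: 'ce'
LCS length = 2

2


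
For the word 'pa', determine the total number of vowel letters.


Scanning each character of 'pa':
  Position 1: 'p' -> consonant (running count: 0)
  Position 2: 'a' -> vowel (running count: 1)
Total vowels: 1

1


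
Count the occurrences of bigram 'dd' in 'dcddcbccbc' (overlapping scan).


Scanning 'dcddcbccbc' for bigram 'dd':
  Position 0: 'dc' -> no
  Position 1: 'cd' -> no
  Position 2: 'dd' -> MATCH
  Position 3: 'dc' -> no
  Position 4: 'cb' -> no
  Position 5: 'bc' -> no
  Position 6: 'cc' -> no
  Position 7: 'cb' -> no
  Position 8: 'bc' -> no
Total matches: 1

1


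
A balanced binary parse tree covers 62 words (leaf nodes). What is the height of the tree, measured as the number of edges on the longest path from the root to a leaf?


In a balanced binary tree with n leaves the deepest leaf is ceil(log2(n)) edges below the root.
log2(62) = 5.9542
ceil(5.9542) = 6
height (edges) = 6

6


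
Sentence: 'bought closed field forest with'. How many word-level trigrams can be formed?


Word trigrams from [5] words:
  Trigram 1: (bought closed field)
  Trigram 2: (closed field forest)
  Trigram 3: (field forest with)
Total word trigrams: 5 - 2 = 3

3


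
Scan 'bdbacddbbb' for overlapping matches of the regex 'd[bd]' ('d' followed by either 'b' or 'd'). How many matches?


Pattern: d[bd] means 'd' followed by either 'b' or 'd'.
Scanning 'bdbacddbbb' position-by-position:
  Pos 0: window 'bd' -> no
  Pos 1: window 'db' -> MATCH
  Pos 2: window 'ba' -> no
  Pos 3: window 'ac' -> no
  Pos 4: window 'cd' -> no
  Pos 5: window 'dd' -> MATCH
  Pos 6: window 'db' -> MATCH
  Pos 7: window 'bb' -> no
  Pos 8: window 'bb' -> no
  Pos 9: window 'b' -> no
Total matches: 3

3


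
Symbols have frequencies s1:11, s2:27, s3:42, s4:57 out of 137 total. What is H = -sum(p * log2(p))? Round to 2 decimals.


Computing entropy H = -sum(p_i * log2(p_i)):
  s1: p = 11/137 = 0.0803, -p*log2(p) = 0.2922
  s2: p = 27/137 = 0.1971, -p*log2(p) = 0.4618
  s3: p = 42/137 = 0.3066, -p*log2(p) = 0.5229
  s4: p = 57/137 = 0.4161, -p*log2(p) = 0.5264
H = sum of terms = 1.8033
Rounded to 2 decimals: 1.80

1.80


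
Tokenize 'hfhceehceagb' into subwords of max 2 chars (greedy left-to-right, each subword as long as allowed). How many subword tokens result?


'hfhceehceagb' has 12 characters.
Chunking with max size 2:
  Chunk 1: 'hf' (positions 0-1)
  Chunk 2: 'hc' (positions 2-3)
  Chunk 3: 'ee' (positions 4-5)
  Chunk 4: 'hc' (positions 6-7)
  Chunk 5: 'ea' (positions 8-9)
  Chunk 6: 'gb' (positions 10-11)
Total chunks: ceil(12 / 2) = 6

6


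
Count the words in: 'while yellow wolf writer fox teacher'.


Counting words by splitting on spaces:
  Word 1: 'while'
  Word 2: 'yellow'
  Word 3: 'wolf'
  Word 4: 'writer'
  Word 5: 'fox'
  Word 6: 'teacher'
Total words: 6

6


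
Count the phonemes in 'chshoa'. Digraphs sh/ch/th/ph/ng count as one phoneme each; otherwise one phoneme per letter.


Parsing 'chshoa' greedily, digraphs first:
  'ch' -> digraph (1 consonant phoneme) (phonemes so far: 1)
  'sh' -> digraph (1 consonant phoneme) (phonemes so far: 2)
  'o' -> vowel phoneme (phonemes so far: 3)
  'a' -> vowel phoneme (phonemes so far: 4)
Total phonemes: 4

4


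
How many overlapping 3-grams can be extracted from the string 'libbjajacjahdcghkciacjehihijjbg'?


String 'libbjajacjahdcghkciacjehihijjbg' has length L = 31.
Number of overlapping n-grams = L - n + 1
Substituting: 31 - 3 + 1 = 29

29


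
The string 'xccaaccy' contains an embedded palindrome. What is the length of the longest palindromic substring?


Scanning 'xccaaccy' for palindromic substrings.
Substring at positions 1-6: 'ccaacc'.
Check: reverse('ccaacc') = 'ccaacc' -> palindrome confirmed.
Neighbouring characters ('x' / 'y') break symmetry, so it cannot extend further.
No longer palindromic substring exists; longest length = 6

6


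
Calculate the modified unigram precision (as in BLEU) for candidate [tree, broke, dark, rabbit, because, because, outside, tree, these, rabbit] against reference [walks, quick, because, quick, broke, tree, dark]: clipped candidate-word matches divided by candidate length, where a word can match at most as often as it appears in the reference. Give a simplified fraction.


Reference word counts: {'because': 1, 'broke': 1, 'dark': 1, 'quick': 2, 'tree': 1, 'walks': 1}
Checking each candidate word (with clipping):
  'tree' -> in reference (ref count 1, used 1/1) -> match (matches: 1)
  'broke' -> in reference (ref count 1, used 1/1) -> match (matches: 2)
  'dark' -> in reference (ref count 1, used 1/1) -> match (matches: 3)
  'rabbit' -> not in reference -> no match (matches: 3)
  'because' -> in reference (ref count 1, used 1/1) -> match (matches: 4)
  'because' -> ref count 1 already used up (1/1) -> clipped, no match (matches: 4)
  'outside' -> not in reference -> no match (matches: 4)
  'tree' -> ref count 1 already used up (1/1) -> clipped, no match (matches: 4)
  'these' -> not in reference -> no match (matches: 4)
  'rabbit' -> not in reference -> no match (matches: 4)
Clipped matches: 4, Candidate length: 10
Precision = 4/10 = 2/5

2/5


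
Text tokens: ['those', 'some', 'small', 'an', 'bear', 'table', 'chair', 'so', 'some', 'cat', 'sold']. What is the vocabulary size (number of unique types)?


Listing all tokens and tracking unique types:
  Token 1: 'those' -> NEW (unique so far: 1)
  Token 2: 'some' -> NEW (unique so far: 2)
  Token 3: 'small' -> NEW (unique so far: 3)
  Token 4: 'an' -> NEW (unique so far: 4)
  Token 5: 'bear' -> NEW (unique so far: 5)
  Token 6: 'table' -> NEW (unique so far: 6)
  Token 7: 'chair' -> NEW (unique so far: 7)
  Token 8: 'so' -> NEW (unique so far: 8)
  Token 9: 'some' -> duplicate (unique so far: 8)
  Token 10: 'cat' -> NEW (unique so far: 9)
  Token 11: 'sold' -> NEW (unique so far: 10)
Unique types: ('an', 'bear', 'cat', 'chair', 'small', 'so', 'sold', 'some', 'table', 'those')
Vocabulary size: 10

10


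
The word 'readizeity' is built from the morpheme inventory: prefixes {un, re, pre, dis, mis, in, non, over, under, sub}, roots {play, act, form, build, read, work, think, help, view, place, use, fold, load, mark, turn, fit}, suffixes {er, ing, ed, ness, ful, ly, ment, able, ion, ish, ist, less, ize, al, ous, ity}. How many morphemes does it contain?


Segmenting 'readizeity' against the inventory:
  'read' -> root (morpheme 1)
  'ize' -> suffix (morpheme 2)
  'ity' -> suffix (morpheme 3)
Total morphemes: 3

3


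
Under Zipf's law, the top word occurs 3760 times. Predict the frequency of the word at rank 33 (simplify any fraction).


Zipf's law: freq(rank) = f1 / rank
f1 = 3760, rank = 33
freq = 3760 / 33
GCD(3760, 33) = 1
Simplified: 3760/33

3760/33


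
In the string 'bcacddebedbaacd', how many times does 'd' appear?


Scanning 'bcacddebedbaacd' for 'd':
  Position 4: 'd' -> MATCH (count: 1)
  Position 5: 'd' -> MATCH (count: 2)
  Position 9: 'd' -> MATCH (count: 3)
  Position 14: 'd' -> MATCH (count: 4)
Total occurrences of 'd': 4

4


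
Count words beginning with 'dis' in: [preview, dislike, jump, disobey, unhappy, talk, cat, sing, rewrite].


Checking each word for prefix 'dis':
  'preview' -> no (count: 0)
  'dislike' -> YES, starts with 'dis' (count: 1)
  'jump' -> no (count: 1)
  'disobey' -> YES, starts with 'dis' (count: 2)
  'unhappy' -> no (count: 2)
  'talk' -> no (count: 2)
  'cat' -> no (count: 2)
  'sing' -> no (count: 2)
  'rewrite' -> no (count: 2)
Total with prefix 'dis': 2

2


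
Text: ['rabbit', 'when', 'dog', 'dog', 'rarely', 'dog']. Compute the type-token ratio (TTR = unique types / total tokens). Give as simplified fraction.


Tokens: 6
Unique types: ('dog', 'rabbit', 'rarely', 'when') = 4
TTR = 4/6
Simplify: divide both by 2 -> 2/3
TTR = 2/3

2/3


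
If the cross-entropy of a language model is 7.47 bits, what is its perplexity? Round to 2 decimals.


Perplexity formula: PP = 2^H
H = 7.47
PP = 2^7.47
Decompose: 2^7.47 = 2^7 * 2^0.47
2^7 = 128, 2^0.47 ~ 1.3851095
PP ~ 128 * 1.3851095 = 177.2940160
Rounded to 2 decimals: 177.29

177.29


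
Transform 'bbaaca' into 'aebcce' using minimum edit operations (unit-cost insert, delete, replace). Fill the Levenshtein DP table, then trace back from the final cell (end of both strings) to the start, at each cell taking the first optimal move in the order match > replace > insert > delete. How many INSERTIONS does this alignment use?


Edit distance = 5. Backtracking from cell (6, 6) with preference match > replace > insert > delete,
then listing the resulting alignment 'bbaaca' -> 'aebcce' left to right:
  Step 1: replace b->a
  Step 2: replace b->e
  Step 3: replace a->b
  Step 4: replace a->c
  Step 5: keep 'c'
  Step 6: replace a->e
Total insertions: 0

0


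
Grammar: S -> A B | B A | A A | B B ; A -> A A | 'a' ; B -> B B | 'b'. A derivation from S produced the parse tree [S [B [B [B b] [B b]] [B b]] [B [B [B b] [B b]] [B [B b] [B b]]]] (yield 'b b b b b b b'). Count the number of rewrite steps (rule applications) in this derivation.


Every bracketed nonterminal node [X ...] in the tree is produced by exactly one rule application.
Reading the tree off as a leftmost derivation:
  Step 1: S  =>  B B   (applied S -> B B)
  Step 2: B B  =>  B B B   (applied B -> B B)
  Step 3: B B B  =>  B B B B   (applied B -> B B)
  Step 4: B B B B  =>  b B B B   (applied B -> b)
  Step 5: b B B B  =>  b b B B   (applied B -> b)
  Step 6: b b B B  =>  b b b B   (applied B -> b)
  Step 7: b b b B  =>  b b b B B   (applied B -> B B)
  Step 8: b b b B B  =>  b b b B B B   (applied B -> B B)
  Step 9: b b b B B B  =>  b b b b B B   (applied B -> b)
  Step 10: b b b b B B  =>  b b b b b B   (applied B -> b)
  Step 11: b b b b b B  =>  b b b b b B B   (applied B -> B B)
  Step 12: b b b b b B B  =>  b b b b b b B   (applied B -> b)
  Step 13: b b b b b b B  =>  b b b b b b b   (applied B -> b)
Final yield: b b b b b b b
Total rewrite steps: 13

13
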